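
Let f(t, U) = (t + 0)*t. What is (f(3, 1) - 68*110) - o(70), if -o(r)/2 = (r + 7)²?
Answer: 4387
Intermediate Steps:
f(t, U) = t² (f(t, U) = t*t = t²)
o(r) = -2*(7 + r)² (o(r) = -2*(r + 7)² = -2*(7 + r)²)
(f(3, 1) - 68*110) - o(70) = (3² - 68*110) - (-2)*(7 + 70)² = (9 - 7480) - (-2)*77² = -7471 - (-2)*5929 = -7471 - 1*(-11858) = -7471 + 11858 = 4387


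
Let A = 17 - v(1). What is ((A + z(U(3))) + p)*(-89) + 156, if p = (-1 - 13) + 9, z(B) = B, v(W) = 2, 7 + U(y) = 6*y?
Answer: -1713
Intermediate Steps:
U(y) = -7 + 6*y
A = 15 (A = 17 - 1*2 = 17 - 2 = 15)
p = -5 (p = -14 + 9 = -5)
((A + z(U(3))) + p)*(-89) + 156 = ((15 + (-7 + 6*3)) - 5)*(-89) + 156 = ((15 + (-7 + 18)) - 5)*(-89) + 156 = ((15 + 11) - 5)*(-89) + 156 = (26 - 5)*(-89) + 156 = 21*(-89) + 156 = -1869 + 156 = -1713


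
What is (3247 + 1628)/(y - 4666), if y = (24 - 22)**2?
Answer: -1625/1554 ≈ -1.0457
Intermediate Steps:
y = 4 (y = 2**2 = 4)
(3247 + 1628)/(y - 4666) = (3247 + 1628)/(4 - 4666) = 4875/(-4662) = 4875*(-1/4662) = -1625/1554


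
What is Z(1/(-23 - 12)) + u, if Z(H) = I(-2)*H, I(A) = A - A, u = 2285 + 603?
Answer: 2888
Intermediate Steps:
u = 2888
I(A) = 0
Z(H) = 0 (Z(H) = 0*H = 0)
Z(1/(-23 - 12)) + u = 0 + 2888 = 2888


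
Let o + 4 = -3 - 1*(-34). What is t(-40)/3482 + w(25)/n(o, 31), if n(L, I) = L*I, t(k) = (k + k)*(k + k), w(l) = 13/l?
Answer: 66982633/36430425 ≈ 1.8386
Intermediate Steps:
o = 27 (o = -4 + (-3 - 1*(-34)) = -4 + (-3 + 34) = -4 + 31 = 27)
t(k) = 4*k² (t(k) = (2*k)*(2*k) = 4*k²)
n(L, I) = I*L
t(-40)/3482 + w(25)/n(o, 31) = (4*(-40)²)/3482 + (13/25)/((31*27)) = (4*1600)*(1/3482) + (13*(1/25))/837 = 6400*(1/3482) + (13/25)*(1/837) = 3200/1741 + 13/20925 = 66982633/36430425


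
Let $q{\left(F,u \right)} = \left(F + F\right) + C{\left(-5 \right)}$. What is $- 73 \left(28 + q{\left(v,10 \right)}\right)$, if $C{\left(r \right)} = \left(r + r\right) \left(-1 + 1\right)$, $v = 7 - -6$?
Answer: $-3942$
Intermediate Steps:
$v = 13$ ($v = 7 + 6 = 13$)
$C{\left(r \right)} = 0$ ($C{\left(r \right)} = 2 r 0 = 0$)
$q{\left(F,u \right)} = 2 F$ ($q{\left(F,u \right)} = \left(F + F\right) + 0 = 2 F + 0 = 2 F$)
$- 73 \left(28 + q{\left(v,10 \right)}\right) = - 73 \left(28 + 2 \cdot 13\right) = - 73 \left(28 + 26\right) = \left(-73\right) 54 = -3942$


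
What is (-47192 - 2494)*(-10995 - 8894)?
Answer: 988204854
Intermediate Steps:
(-47192 - 2494)*(-10995 - 8894) = -49686*(-19889) = 988204854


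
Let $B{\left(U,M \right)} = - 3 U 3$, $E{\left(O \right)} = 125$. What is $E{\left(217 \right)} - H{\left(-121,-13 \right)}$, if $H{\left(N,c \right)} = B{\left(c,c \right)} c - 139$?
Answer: $1785$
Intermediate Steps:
$B{\left(U,M \right)} = - 9 U$ ($B{\left(U,M \right)} = - 3 \cdot 3 U = - 9 U$)
$H{\left(N,c \right)} = -139 - 9 c^{2}$ ($H{\left(N,c \right)} = - 9 c c - 139 = - 9 c^{2} - 139 = -139 - 9 c^{2}$)
$E{\left(217 \right)} - H{\left(-121,-13 \right)} = 125 - \left(-139 - 9 \left(-13\right)^{2}\right) = 125 - \left(-139 - 1521\right) = 125 - -1660 = 125 + 1660 = 1785$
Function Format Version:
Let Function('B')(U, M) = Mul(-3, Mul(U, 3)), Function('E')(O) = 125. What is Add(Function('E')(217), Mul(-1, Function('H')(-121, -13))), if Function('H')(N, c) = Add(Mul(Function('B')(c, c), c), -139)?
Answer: 1785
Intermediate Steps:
Function('B')(U, M) = Mul(-9, U) (Function('B')(U, M) = Mul(-3, Mul(3, U)) = Mul(-9, U))
Function('H')(N, c) = Add(-139, Mul(-9, Pow(c, 2))) (Function('H')(N, c) = Add(Mul(Mul(-9, c), c), -139) = Add(Mul(-9, Pow(c, 2)), -139) = Add(-139, Mul(-9, Pow(c, 2))))
Add(Function('E')(217), Mul(-1, Function('H')(-121, -13))) = Add(125, Mul(-1, Add(-139, Mul(-9, Pow(-13, 2))))) = Add(125, Mul(-1, Add(-139, Mul(-9, 169)))) = Add(125, Mul(-1, Add(-139, -1521))) = Add(125, Mul(-1, -1660)) = Add(125, 1660) = 1785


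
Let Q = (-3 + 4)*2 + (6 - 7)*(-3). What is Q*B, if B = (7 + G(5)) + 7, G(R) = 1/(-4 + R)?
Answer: 75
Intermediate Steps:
B = 15 (B = (7 + 1/(-4 + 5)) + 7 = (7 + 1/1) + 7 = (7 + 1) + 7 = 8 + 7 = 15)
Q = 5 (Q = 1*2 - 1*(-3) = 2 + 3 = 5)
Q*B = 5*15 = 75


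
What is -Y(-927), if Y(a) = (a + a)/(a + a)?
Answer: -1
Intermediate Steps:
Y(a) = 1 (Y(a) = (2*a)/((2*a)) = (2*a)*(1/(2*a)) = 1)
-Y(-927) = -1*1 = -1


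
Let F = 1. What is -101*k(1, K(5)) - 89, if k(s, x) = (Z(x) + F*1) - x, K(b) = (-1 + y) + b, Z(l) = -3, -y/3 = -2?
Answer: 1123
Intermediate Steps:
y = 6 (y = -3*(-2) = 6)
K(b) = 5 + b (K(b) = (-1 + 6) + b = 5 + b)
k(s, x) = -2 - x (k(s, x) = (-3 + 1*1) - x = (-3 + 1) - x = -2 - x)
-101*k(1, K(5)) - 89 = -101*(-2 - (5 + 5)) - 89 = -101*(-2 - 1*10) - 89 = -101*(-2 - 10) - 89 = -101*(-12) - 89 = 1212 - 89 = 1123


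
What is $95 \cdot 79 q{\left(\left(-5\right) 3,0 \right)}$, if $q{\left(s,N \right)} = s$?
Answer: $-112575$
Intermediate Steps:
$95 \cdot 79 q{\left(\left(-5\right) 3,0 \right)} = 95 \cdot 79 \left(\left(-5\right) 3\right) = 7505 \left(-15\right) = -112575$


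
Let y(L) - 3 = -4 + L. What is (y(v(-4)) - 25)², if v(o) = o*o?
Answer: 100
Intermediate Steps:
v(o) = o²
y(L) = -1 + L (y(L) = 3 + (-4 + L) = -1 + L)
(y(v(-4)) - 25)² = ((-1 + (-4)²) - 25)² = ((-1 + 16) - 25)² = (15 - 25)² = (-10)² = 100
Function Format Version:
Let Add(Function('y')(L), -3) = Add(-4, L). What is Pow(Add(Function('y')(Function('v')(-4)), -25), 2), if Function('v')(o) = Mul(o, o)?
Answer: 100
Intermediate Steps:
Function('v')(o) = Pow(o, 2)
Function('y')(L) = Add(-1, L) (Function('y')(L) = Add(3, Add(-4, L)) = Add(-1, L))
Pow(Add(Function('y')(Function('v')(-4)), -25), 2) = Pow(Add(Add(-1, Pow(-4, 2)), -25), 2) = Pow(Add(Add(-1, 16), -25), 2) = Pow(Add(15, -25), 2) = Pow(-10, 2) = 100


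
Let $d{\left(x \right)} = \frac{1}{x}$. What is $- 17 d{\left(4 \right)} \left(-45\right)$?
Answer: $\frac{765}{4} \approx 191.25$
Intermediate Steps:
$- 17 d{\left(4 \right)} \left(-45\right) = - \frac{17}{4} \left(-45\right) = \left(-17\right) \frac{1}{4} \left(-45\right) = \left(- \frac{17}{4}\right) \left(-45\right) = \frac{765}{4}$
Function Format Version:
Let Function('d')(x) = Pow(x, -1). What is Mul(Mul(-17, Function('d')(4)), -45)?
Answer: Rational(765, 4) ≈ 191.25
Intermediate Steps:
Mul(Mul(-17, Function('d')(4)), -45) = Mul(Mul(-17, Pow(4, -1)), -45) = Mul(Mul(-17, Rational(1, 4)), -45) = Mul(Rational(-17, 4), -45) = Rational(765, 4)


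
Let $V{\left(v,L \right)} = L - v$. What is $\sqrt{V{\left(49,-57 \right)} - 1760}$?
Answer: $i \sqrt{1866} \approx 43.197 i$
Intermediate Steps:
$\sqrt{V{\left(49,-57 \right)} - 1760} = \sqrt{\left(-57 - 49\right) - 1760} = \sqrt{-106 - 1760} = \sqrt{-1866} = i \sqrt{1866}$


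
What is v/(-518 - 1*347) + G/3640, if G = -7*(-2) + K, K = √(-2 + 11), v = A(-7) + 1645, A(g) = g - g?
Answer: -1194619/629720 ≈ -1.8971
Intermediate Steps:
A(g) = 0
v = 1645 (v = 0 + 1645 = 1645)
K = 3 (K = √9 = 3)
G = 17 (G = -7*(-2) + 3 = 14 + 3 = 17)
v/(-518 - 1*347) + G/3640 = 1645/(-518 - 1*347) + 17/3640 = 1645/(-518 - 347) + 17*(1/3640) = 1645/(-865) + 17/3640 = 1645*(-1/865) + 17/3640 = -329/173 + 17/3640 = -1194619/629720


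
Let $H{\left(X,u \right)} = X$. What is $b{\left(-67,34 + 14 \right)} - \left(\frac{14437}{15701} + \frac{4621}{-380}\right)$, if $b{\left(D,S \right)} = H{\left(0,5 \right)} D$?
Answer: $\frac{67068261}{5966380} \approx 11.241$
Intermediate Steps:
$b{\left(D,S \right)} = 0$ ($b{\left(D,S \right)} = 0 D = 0$)
$b{\left(-67,34 + 14 \right)} - \left(\frac{14437}{15701} + \frac{4621}{-380}\right) = 0 - \left(\frac{14437}{15701} + \frac{4621}{-380}\right) = 0 - \left(14437 \cdot \frac{1}{15701} + 4621 \left(- \frac{1}{380}\right)\right) = 0 - \left(\frac{14437}{15701} - \frac{4621}{380}\right) = 0 - - \frac{67068261}{5966380} = 0 + \frac{67068261}{5966380} = \frac{67068261}{5966380}$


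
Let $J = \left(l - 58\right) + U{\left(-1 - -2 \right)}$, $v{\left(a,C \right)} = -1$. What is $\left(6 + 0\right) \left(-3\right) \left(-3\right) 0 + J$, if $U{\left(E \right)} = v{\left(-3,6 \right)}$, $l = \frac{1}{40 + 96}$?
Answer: $- \frac{8023}{136} \approx -58.993$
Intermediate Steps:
$l = \frac{1}{136} \approx 0.0073529$
$U{\left(E \right)} = -1$
$J = - \frac{8023}{136}$ ($J = \left(\frac{1}{136} - 58\right) - 1 = - \frac{7887}{136} - 1 = - \frac{8023}{136} \approx -58.993$)
$\left(6 + 0\right) \left(-3\right) \left(-3\right) 0 + J = \left(6 + 0\right) \left(-3\right) \left(-3\right) 0 - \frac{8023}{136} = 6 \left(-3\right) \left(-3\right) 0 - \frac{8023}{136} = \left(-18\right) \left(-3\right) 0 - \frac{8023}{136} = 54 \cdot 0 - \frac{8023}{136} = 0 - \frac{8023}{136} = - \frac{8023}{136}$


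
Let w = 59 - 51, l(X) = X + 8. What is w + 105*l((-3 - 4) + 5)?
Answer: 638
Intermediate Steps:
l(X) = 8 + X
w = 8
w + 105*l((-3 - 4) + 5) = 8 + 105*(8 + ((-3 - 4) + 5)) = 8 + 105*(8 + (-7 + 5)) = 8 + 105*(8 - 2) = 8 + 105*6 = 8 + 630 = 638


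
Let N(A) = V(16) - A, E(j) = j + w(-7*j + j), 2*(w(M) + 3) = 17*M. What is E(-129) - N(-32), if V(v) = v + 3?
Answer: 6396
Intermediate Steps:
w(M) = -3 + 17*M/2 (w(M) = -3 + (17*M)/2 = -3 + 17*M/2)
V(v) = 3 + v
E(j) = -3 - 50*j (E(j) = j + (-3 + 17*(-7*j + j)/2) = j + (-3 + 17*(-6*j)/2) = j + (-3 - 51*j) = -3 - 50*j)
N(A) = 19 - A (N(A) = (3 + 16) - A = 19 - A)
E(-129) - N(-32) = (-3 - 50*(-129)) - (19 - 1*(-32)) = (-3 + 6450) - (19 + 32) = 6447 - 1*51 = 6447 - 51 = 6396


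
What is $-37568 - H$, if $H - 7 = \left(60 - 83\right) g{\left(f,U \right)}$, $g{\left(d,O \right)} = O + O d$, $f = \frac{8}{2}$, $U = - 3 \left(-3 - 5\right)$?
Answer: $-34815$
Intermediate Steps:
$U = 24$ ($U = \left(-3\right) \left(-8\right) = 24$)
$f = 4$ ($f = 8 \cdot \frac{1}{2} = 4$)
$H = -2753$ ($H = 7 + \left(60 - 83\right) 24 \left(1 + 4\right) = 7 - 23 \cdot 24 \cdot 5 = 7 - 2760 = -2753$)
$-37568 - H = -37568 - -2753 = -37568 + 2753 = -34815$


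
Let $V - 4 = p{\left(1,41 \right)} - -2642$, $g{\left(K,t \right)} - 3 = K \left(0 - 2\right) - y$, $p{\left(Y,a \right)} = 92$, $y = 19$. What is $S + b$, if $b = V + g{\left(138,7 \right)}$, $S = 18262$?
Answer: $20708$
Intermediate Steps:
$g{\left(K,t \right)} = -16 - 2 K$ ($g{\left(K,t \right)} = 3 + \left(K \left(0 - 2\right) - 19\right) = 3 + \left(K \left(-2\right) - 19\right) = 3 - \left(19 + 2 K\right) = -16 - 2 K$)
$V = 2738$ ($V = 4 + \left(92 - -2642\right) = 4 + \left(92 + 2642\right) = 4 + 2734 = 2738$)
$b = 2446$ ($b = 2738 - 292 = 2446$)
$S + b = 18262 + 2446 = 20708$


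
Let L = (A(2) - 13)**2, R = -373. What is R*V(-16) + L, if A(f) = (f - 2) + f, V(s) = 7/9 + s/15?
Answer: 10294/45 ≈ 228.76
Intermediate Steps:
V(s) = 7/9 + s/15 (V(s) = 7*(1/9) + s*(1/15) = 7/9 + s/15)
A(f) = -2 + 2*f (A(f) = (-2 + f) + f = -2 + 2*f)
L = 121 (L = ((-2 + 2*2) - 13)**2 = ((-2 + 4) - 13)**2 = (2 - 13)**2 = (-11)**2 = 121)
R*V(-16) + L = -373*(7/9 + (1/15)*(-16)) + 121 = -373*(7/9 - 16/15) + 121 = -373*(-13/45) + 121 = 4849/45 + 121 = 10294/45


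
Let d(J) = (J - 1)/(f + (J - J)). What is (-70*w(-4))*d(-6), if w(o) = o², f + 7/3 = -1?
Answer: -2352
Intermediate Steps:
f = -10/3 (f = -7/3 - 1 = -10/3 ≈ -3.3333)
d(J) = 3/10 - 3*J/10 (d(J) = (J - 1)/(-10/3 + (J - J)) = (-1 + J)/(-10/3 + 0) = (-1 + J)/(-10/3) = (-1 + J)*(-3/10) = 3/10 - 3*J/10)
(-70*w(-4))*d(-6) = (-70*(-4)²)*(3/10 - 3/10*(-6)) = (-70*16)*(3/10 + 9/5) = -1120*21/10 = -2352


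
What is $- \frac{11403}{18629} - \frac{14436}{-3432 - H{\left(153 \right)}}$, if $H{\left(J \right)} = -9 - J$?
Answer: $\frac{38606739}{10152805} \approx 3.8026$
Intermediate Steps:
$- \frac{11403}{18629} - \frac{14436}{-3432 - H{\left(153 \right)}} = - \frac{11403}{18629} - \frac{14436}{-3432 - \left(-9 - 153\right)} = \left(-11403\right) \frac{1}{18629} - \frac{14436}{-3432 - \left(-9 - 153\right)} = - \frac{11403}{18629} - \frac{14436}{-3432 - -162} = - \frac{11403}{18629} - \frac{14436}{-3432 + 162} = - \frac{11403}{18629} - \frac{14436}{-3270} = - \frac{11403}{18629} - - \frac{2406}{545} = - \frac{11403}{18629} + \frac{2406}{545} = \frac{38606739}{10152805}$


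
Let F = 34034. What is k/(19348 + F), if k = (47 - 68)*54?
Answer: -27/1271 ≈ -0.021243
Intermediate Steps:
k = -1134 (k = -21*54 = -1134)
k/(19348 + F) = -1134/(19348 + 34034) = -1134/53382 = -1134*1/53382 = -27/1271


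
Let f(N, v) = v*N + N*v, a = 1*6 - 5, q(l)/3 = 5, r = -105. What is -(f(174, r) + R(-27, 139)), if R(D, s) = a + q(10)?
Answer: 36524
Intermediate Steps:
q(l) = 15 (q(l) = 3*5 = 15)
a = 1 (a = 6 - 5 = 1)
f(N, v) = 2*N*v (f(N, v) = N*v + N*v = 2*N*v)
R(D, s) = 16 (R(D, s) = 1 + 15 = 16)
-(f(174, r) + R(-27, 139)) = -(2*174*(-105) + 16) = -(-36540 + 16) = -1*(-36524) = 36524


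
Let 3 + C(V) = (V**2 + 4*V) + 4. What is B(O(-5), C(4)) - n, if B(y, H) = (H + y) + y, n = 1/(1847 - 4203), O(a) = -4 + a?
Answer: 35341/2356 ≈ 15.000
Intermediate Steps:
C(V) = 1 + V**2 + 4*V (C(V) = -3 + ((V**2 + 4*V) + 4) = -3 + (4 + V**2 + 4*V) = 1 + V**2 + 4*V)
n = -1/2356 (n = 1/(-2356) = -1/2356 ≈ -0.00042445)
B(y, H) = H + 2*y
B(O(-5), C(4)) - n = ((1 + 4**2 + 4*4) + 2*(-4 - 5)) - 1*(-1/2356) = ((1 + 16 + 16) + 2*(-9)) + 1/2356 = (33 - 18) + 1/2356 = 15 + 1/2356 = 35341/2356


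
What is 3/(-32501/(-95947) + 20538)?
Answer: 287841/1970591987 ≈ 0.00014607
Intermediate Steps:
3/(-32501/(-95947) + 20538) = 3/(-32501*(-1/95947) + 20538) = 3/(32501/95947 + 20538) = 3/(1970591987/95947) = (95947/1970591987)*3 = 287841/1970591987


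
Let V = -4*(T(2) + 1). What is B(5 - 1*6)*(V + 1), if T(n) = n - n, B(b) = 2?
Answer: -6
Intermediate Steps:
T(n) = 0
V = -4 (V = -4*(0 + 1) = -4*1 = -4)
B(5 - 1*6)*(V + 1) = 2*(-4 + 1) = 2*(-3) = -6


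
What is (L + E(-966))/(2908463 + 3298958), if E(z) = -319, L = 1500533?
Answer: 1500214/6207421 ≈ 0.24168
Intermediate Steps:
(L + E(-966))/(2908463 + 3298958) = (1500533 - 319)/(2908463 + 3298958) = 1500214/6207421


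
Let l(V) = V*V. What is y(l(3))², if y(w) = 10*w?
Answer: 8100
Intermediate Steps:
l(V) = V²
y(l(3))² = (10*3²)² = (10*9)² = 90² = 8100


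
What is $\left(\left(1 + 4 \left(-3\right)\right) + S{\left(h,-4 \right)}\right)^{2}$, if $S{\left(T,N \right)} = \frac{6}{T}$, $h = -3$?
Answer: $169$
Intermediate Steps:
$\left(\left(1 + 4 \left(-3\right)\right) + S{\left(h,-4 \right)}\right)^{2} = \left(\left(1 + 4 \left(-3\right)\right) + \frac{6}{-3}\right)^{2} = \left(\left(1 - 12\right) + 6 \left(- \frac{1}{3}\right)\right)^{2} = \left(-11 - 2\right)^{2} = \left(-13\right)^{2} = 169$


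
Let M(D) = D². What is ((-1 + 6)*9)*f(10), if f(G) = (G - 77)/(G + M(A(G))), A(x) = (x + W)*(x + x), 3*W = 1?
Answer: -5427/76898 ≈ -0.070574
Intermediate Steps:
W = ⅓ (W = (⅓)*1 = ⅓ ≈ 0.33333)
A(x) = 2*x*(⅓ + x) (A(x) = (x + ⅓)*(x + x) = (⅓ + x)*(2*x) = 2*x*(⅓ + x))
f(G) = (-77 + G)/(G + 4*G²*(1 + 3*G)²/9) (f(G) = (G - 77)/(G + (2*G*(1 + 3*G)/3)²) = (-77 + G)/(G + 4*G²*(1 + 3*G)²/9))
((-1 + 6)*9)*f(10) = ((-1 + 6)*9)*(9*(-77 + 10)/(10*(9 + 4*10*(1 + 3*10)²))) = (5*9)*(9*(⅒)*(-67)/(9 + 4*10*(1 + 30)²)) = 45*(9*(⅒)*(-67)/(9 + 4*10*31²)) = 45*(9*(⅒)*(-67)/(9 + 4*10*961)) = 45*(9*(⅒)*(-67)/(9 + 38440)) = 45*(9*(⅒)*(-67)/38449) = 45*(9*(⅒)*(1/38449)*(-67)) = 45*(-603/384490) = -5427/76898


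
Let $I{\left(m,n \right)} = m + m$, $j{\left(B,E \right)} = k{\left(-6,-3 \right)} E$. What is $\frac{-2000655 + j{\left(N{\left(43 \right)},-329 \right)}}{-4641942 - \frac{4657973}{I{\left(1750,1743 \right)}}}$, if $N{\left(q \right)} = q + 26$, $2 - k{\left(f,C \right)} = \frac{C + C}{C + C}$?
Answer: $\frac{7003444000}{16251454973} \approx 0.43094$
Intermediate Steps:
$k{\left(f,C \right)} = 1$ ($k{\left(f,C \right)} = 2 - \frac{C + C}{C + C} = 2 - \frac{2 C}{2 C} = 2 - 2 C \frac{1}{2 C} = 2 - 1 = 1$)
$N{\left(q \right)} = 26 + q$
$j{\left(B,E \right)} = E$ ($j{\left(B,E \right)} = 1 E = E$)
$I{\left(m,n \right)} = 2 m$
$\frac{-2000655 + j{\left(N{\left(43 \right)},-329 \right)}}{-4641942 - \frac{4657973}{I{\left(1750,1743 \right)}}} = \frac{-2000655 - 329}{-4641942 - \frac{4657973}{2 \cdot 1750}} = - \frac{2000984}{-4641942 - \frac{4657973}{3500}} = - \frac{2000984}{- \frac{16251454973}{3500}} = \left(-2000984\right) \left(- \frac{3500}{16251454973}\right) = \frac{7003444000}{16251454973}$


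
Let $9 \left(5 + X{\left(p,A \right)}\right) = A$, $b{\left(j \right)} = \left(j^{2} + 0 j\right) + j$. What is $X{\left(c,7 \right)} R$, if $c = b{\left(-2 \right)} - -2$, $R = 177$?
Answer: $- \frac{2242}{3} \approx -747.33$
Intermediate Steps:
$b{\left(j \right)} = j + j^{2}$ ($b{\left(j \right)} = \left(j^{2} + 0\right) + j = j^{2} + j = j + j^{2}$)
$c = 4$ ($c = - 2 \left(1 - 2\right) - -2 = \left(-2\right) \left(-1\right) + 2 = 2 + 2 = 4$)
$X{\left(p,A \right)} = -5 + \frac{A}{9}$
$X{\left(c,7 \right)} R = \left(-5 + \frac{1}{9} \cdot 7\right) 177 = \left(-5 + \frac{7}{9}\right) 177 = \left(- \frac{38}{9}\right) 177 = - \frac{2242}{3}$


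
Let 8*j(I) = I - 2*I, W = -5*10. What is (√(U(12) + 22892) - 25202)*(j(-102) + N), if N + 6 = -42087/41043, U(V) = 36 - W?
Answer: -3947527871/27362 + 313271*√22978/54724 ≈ -1.4340e+5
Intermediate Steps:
W = -50
U(V) = 86 (U(V) = 36 - 1*(-50) = 36 + 50 = 86)
N = -96115/13681 (N = -6 - 42087/41043 = -6 - 42087*1/41043 = -6 - 14029/13681 = -96115/13681 ≈ -7.0254)
j(I) = -I/8 (j(I) = (I - 2*I)/8 = (-I)/8 = -I/8)
(√(U(12) + 22892) - 25202)*(j(-102) + N) = (√(86 + 22892) - 25202)*(-⅛*(-102) - 96115/13681) = (√22978 - 25202)*(51/4 - 96115/13681) = (-25202 + √22978)*(313271/54724) = -3947527871/27362 + 313271*√22978/54724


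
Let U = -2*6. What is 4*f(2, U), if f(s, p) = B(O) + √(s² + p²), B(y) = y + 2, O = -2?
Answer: 8*√37 ≈ 48.662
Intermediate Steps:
U = -12
B(y) = 2 + y
f(s, p) = √(p² + s²) (f(s, p) = (2 - 2) + √(s² + p²) = 0 + √(p² + s²) = √(p² + s²))
4*f(2, U) = 4*√((-12)² + 2²) = 4*√(144 + 4) = 4*√148 = 4*(2*√37) = 8*√37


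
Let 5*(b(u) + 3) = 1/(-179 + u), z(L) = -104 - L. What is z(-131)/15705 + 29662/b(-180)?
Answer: -46454762446/4699285 ≈ -9885.5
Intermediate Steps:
b(u) = -3 + 1/(5*(-179 + u))
z(-131)/15705 + 29662/b(-180) = (-104 - 1*(-131))/15705 + 29662/(((2686 - 15*(-180))/(5*(-179 - 180)))) = (-104 + 131)*(1/15705) + 29662/(((1/5)*(2686 + 2700)/(-359))) = 27*(1/15705) + 29662/(((1/5)*(-1/359)*5386)) = 3/1745 + 29662/(-5386/1795) = 3/1745 + 29662*(-1795/5386) = 3/1745 - 26621645/2693 = -46454762446/4699285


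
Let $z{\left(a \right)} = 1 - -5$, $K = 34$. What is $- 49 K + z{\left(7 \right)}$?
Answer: $-1660$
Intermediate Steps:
$z{\left(a \right)} = 6$ ($z{\left(a \right)} = 1 + 5 = 6$)
$- 49 K + z{\left(7 \right)} = \left(-49\right) 34 + 6 = -1666 + 6 = -1660$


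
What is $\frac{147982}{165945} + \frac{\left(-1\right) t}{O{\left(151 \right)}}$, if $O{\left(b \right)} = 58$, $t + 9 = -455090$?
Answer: $\frac{3283912457}{418470} \approx 7847.4$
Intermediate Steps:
$t = -455099$ ($t = -9 - 455090 = -455099$)
$\frac{147982}{165945} + \frac{\left(-1\right) t}{O{\left(151 \right)}} = \frac{147982}{165945} + \frac{\left(-1\right) \left(-455099\right)}{58} = 147982 \cdot \frac{1}{165945} + 455099 \cdot \frac{1}{58} = \frac{6434}{7215} + \frac{455099}{58} = \frac{3283912457}{418470}$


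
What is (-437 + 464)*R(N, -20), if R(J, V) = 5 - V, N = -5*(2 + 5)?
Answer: 675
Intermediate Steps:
N = -35 (N = -5*7 = -35)
(-437 + 464)*R(N, -20) = (-437 + 464)*(5 - 1*(-20)) = 27*(5 + 20) = 27*25 = 675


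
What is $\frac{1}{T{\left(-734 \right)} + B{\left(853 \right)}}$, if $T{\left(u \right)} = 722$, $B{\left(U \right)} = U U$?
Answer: $\frac{1}{728331} \approx 1.373 \cdot 10^{-6}$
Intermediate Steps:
$B{\left(U \right)} = U^{2}$
$\frac{1}{T{\left(-734 \right)} + B{\left(853 \right)}} = \frac{1}{722 + 853^{2}} = \frac{1}{722 + 727609} = \frac{1}{728331}$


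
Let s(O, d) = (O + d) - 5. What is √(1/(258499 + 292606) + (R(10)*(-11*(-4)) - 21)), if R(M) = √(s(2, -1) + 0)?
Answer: 2*√(-1594512647605 + 6681767862550*I)/551105 ≈ 5.8937 + 7.4656*I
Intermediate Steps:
s(O, d) = -5 + O + d
R(M) = 2*I (R(M) = √((-5 + 2 - 1) + 0) = √(-4 + 0) = √(-4) = 2*I)
√(1/(258499 + 292606) + (R(10)*(-11*(-4)) - 21)) = √(1/(258499 + 292606) + ((2*I)*(-11*(-4)) - 21)) = √(1/551105 + ((2*I)*44 - 21)) = √(1/551105 + (88*I - 21)) = √(1/551105 + (-21 + 88*I)) = √(-11573204/551105 + 88*I)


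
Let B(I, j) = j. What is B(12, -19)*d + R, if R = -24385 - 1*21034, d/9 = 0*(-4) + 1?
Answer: -45590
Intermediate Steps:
d = 9 (d = 9*(0*(-4) + 1) = 9*(0 + 1) = 9*1 = 9)
R = -45419 (R = -24385 - 21034 = -45419)
B(12, -19)*d + R = -19*9 - 45419 = -171 - 45419 = -45590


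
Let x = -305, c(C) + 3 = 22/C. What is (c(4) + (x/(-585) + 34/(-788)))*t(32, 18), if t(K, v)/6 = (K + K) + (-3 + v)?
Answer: 10845910/7683 ≈ 1411.7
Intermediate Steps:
t(K, v) = -18 + 6*v + 12*K (t(K, v) = 6*((K + K) + (-3 + v)) = 6*(2*K + (-3 + v)) = 6*(-3 + v + 2*K) = -18 + 6*v + 12*K)
c(C) = -3 + 22/C
(c(4) + (x/(-585) + 34/(-788)))*t(32, 18) = ((-3 + 22/4) + (-305/(-585) + 34/(-788)))*(-18 + 6*18 + 12*32) = ((-3 + 22*(¼)) + (-305*(-1/585) + 34*(-1/788)))*(-18 + 108 + 384) = ((-3 + 11/2) + (61/117 - 17/394))*474 = (5/2 + 22045/46098)*474 = (68645/23049)*474 = 10845910/7683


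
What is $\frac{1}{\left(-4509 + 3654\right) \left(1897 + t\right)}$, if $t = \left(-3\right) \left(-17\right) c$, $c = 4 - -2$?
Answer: $- \frac{1}{1883565} \approx -5.3091 \cdot 10^{-7}$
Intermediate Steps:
$c = 6$ ($c = 4 + 2 = 6$)
$t = 306$ ($t = \left(-3\right) \left(-17\right) 6 = 51 \cdot 6 = 306$)
$\frac{1}{\left(-4509 + 3654\right) \left(1897 + t\right)} = \frac{1}{\left(-4509 + 3654\right) \left(1897 + 306\right)} = \frac{1}{\left(-855\right) 2203} = \frac{1}{-1883565} = - \frac{1}{1883565}$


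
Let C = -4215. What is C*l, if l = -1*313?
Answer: 1319295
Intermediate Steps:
l = -313
C*l = -4215*(-313) = 1319295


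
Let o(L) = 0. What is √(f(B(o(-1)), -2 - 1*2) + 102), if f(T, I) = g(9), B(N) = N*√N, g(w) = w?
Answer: √111 ≈ 10.536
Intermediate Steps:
B(N) = N^(3/2)
f(T, I) = 9
√(f(B(o(-1)), -2 - 1*2) + 102) = √(9 + 102) = √111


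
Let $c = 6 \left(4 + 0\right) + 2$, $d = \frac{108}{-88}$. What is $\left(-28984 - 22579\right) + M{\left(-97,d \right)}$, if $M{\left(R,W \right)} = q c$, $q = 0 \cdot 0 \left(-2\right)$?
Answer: $-51563$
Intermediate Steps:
$d = - \frac{27}{22}$ ($d = 108 \left(- \frac{1}{88}\right) = - \frac{27}{22} \approx -1.2273$)
$q = 0$ ($q = 0 \left(-2\right) = 0$)
$c = 26$ ($c = 6 \cdot 4 + 2 = 24 + 2 = 26$)
$M{\left(R,W \right)} = 0$ ($M{\left(R,W \right)} = 0 \cdot 26 = 0$)
$\left(-28984 - 22579\right) + M{\left(-97,d \right)} = \left(-28984 - 22579\right) + 0 = -51563 + 0 = -51563$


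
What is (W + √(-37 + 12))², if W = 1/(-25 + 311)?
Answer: -2044899/81796 + 5*I/143 ≈ -25.0 + 0.034965*I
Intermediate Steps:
W = 1/286 ≈ 0.0034965
(W + √(-37 + 12))² = (1/286 + √(-37 + 12))² = (1/286 + √(-25))² = (1/286 + 5*I)²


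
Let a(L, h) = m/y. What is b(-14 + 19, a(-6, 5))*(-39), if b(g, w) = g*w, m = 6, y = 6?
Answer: -195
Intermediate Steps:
a(L, h) = 1 (a(L, h) = 6/6 = 6*(⅙) = 1)
b(-14 + 19, a(-6, 5))*(-39) = ((-14 + 19)*1)*(-39) = (5*1)*(-39) = 5*(-39) = -195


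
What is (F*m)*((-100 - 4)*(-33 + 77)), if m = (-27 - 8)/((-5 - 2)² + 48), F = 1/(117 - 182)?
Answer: -2464/97 ≈ -25.402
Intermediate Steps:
F = -1/65 (F = 1/(-65) = -1/65 ≈ -0.015385)
m = -35/97 (m = -35/((-7)² + 48) = -35/(49 + 48) = -35/97 ≈ -0.36082)
(F*m)*((-100 - 4)*(-33 + 77)) = (-1/65*(-35/97))*((-100 - 4)*(-33 + 77)) = 7*(-104*44)/1261 = (7/1261)*(-4576) = -2464/97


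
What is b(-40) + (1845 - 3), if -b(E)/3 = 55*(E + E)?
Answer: 15042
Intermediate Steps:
b(E) = -330*E (b(E) = -165*(E + E) = -165*2*E = -330*E)
b(-40) + (1845 - 3) = -330*(-40) + (1845 - 3) = 13200 + 1842 = 15042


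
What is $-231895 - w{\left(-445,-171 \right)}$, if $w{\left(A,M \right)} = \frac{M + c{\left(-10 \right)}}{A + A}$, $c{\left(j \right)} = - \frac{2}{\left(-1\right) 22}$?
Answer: $- \frac{227025393}{979} \approx -2.319 \cdot 10^{5}$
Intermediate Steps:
$c{\left(j \right)} = \frac{1}{11}$ ($c{\left(j \right)} = - \frac{2}{-22} = \left(-2\right) \left(- \frac{1}{22}\right) = \frac{1}{11}$)
$w{\left(A,M \right)} = \frac{\frac{1}{11} + M}{2 A}$ ($w{\left(A,M \right)} = \frac{M + \frac{1}{11}}{A + A} = \frac{\frac{1}{11} + M}{2 A}$)
$-231895 - w{\left(-445,-171 \right)} = -231895 - \frac{1 + 11 \left(-171\right)}{22 \left(-445\right)} = -231895 - \frac{1}{22} \left(- \frac{1}{445}\right) \left(1 - 1881\right) = -231895 - \frac{1}{22} \left(- \frac{1}{445}\right) \left(-1880\right) = -231895 - \frac{188}{979} = - \frac{227025393}{979}$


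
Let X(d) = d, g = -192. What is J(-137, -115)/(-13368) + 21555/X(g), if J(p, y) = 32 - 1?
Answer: -12006383/106944 ≈ -112.27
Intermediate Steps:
J(p, y) = 31
J(-137, -115)/(-13368) + 21555/X(g) = 31/(-13368) + 21555/(-192) = 31*(-1/13368) + 21555*(-1/192) = -31/13368 - 7185/64 = -12006383/106944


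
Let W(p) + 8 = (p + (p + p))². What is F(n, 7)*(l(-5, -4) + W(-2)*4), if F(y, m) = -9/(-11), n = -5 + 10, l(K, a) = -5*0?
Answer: 1008/11 ≈ 91.636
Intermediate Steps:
l(K, a) = 0
n = 5
F(y, m) = 9/11 (F(y, m) = -9*(-1/11) = 9/11)
W(p) = -8 + 9*p² (W(p) = -8 + (p + (p + p))² = -8 + (p + 2*p)² = -8 + (3*p)² = -8 + 9*p²)
F(n, 7)*(l(-5, -4) + W(-2)*4) = 9*(0 + (-8 + 9*(-2)²)*4)/11 = 9*(0 + (-8 + 9*4)*4)/11 = 9*(0 + (-8 + 36)*4)/11 = 9*(0 + 28*4)/11 = 9*(0 + 112)/11 = (9/11)*112 = 1008/11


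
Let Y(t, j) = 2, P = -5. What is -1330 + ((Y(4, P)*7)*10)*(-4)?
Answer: -1890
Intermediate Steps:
-1330 + ((Y(4, P)*7)*10)*(-4) = -1330 + ((2*7)*10)*(-4) = -1330 + (14*10)*(-4) = -1330 + 140*(-4) = -1330 - 560 = -1890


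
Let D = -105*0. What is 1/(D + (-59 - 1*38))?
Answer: -1/97 ≈ -0.010309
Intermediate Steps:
D = 0
1/(D + (-59 - 1*38)) = 1/(0 + (-59 - 1*38)) = 1/(0 + (-59 - 38)) = 1/(0 - 97) = 1/(-97) = -1/97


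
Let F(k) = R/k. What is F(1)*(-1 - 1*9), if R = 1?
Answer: -10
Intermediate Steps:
F(k) = 1/k
F(1)*(-1 - 1*9) = (-1 - 1*9)/1 = 1*(-1 - 9) = 1*(-10) = -10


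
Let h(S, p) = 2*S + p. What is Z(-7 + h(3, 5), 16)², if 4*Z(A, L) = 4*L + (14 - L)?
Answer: 961/4 ≈ 240.25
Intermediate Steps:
h(S, p) = p + 2*S
Z(A, L) = 7/2 + 3*L/4 (Z(A, L) = (4*L + (14 - L))/4 = (14 + 3*L)/4 = 7/2 + 3*L/4)
Z(-7 + h(3, 5), 16)² = (7/2 + (¾)*16)² = (7/2 + 12)² = (31/2)² = 961/4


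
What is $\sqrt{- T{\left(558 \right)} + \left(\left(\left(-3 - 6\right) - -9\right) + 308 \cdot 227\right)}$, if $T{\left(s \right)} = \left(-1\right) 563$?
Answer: $3 \sqrt{7831} \approx 265.48$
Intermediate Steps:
$T{\left(s \right)} = -563$
$\sqrt{- T{\left(558 \right)} + \left(\left(\left(-3 - 6\right) - -9\right) + 308 \cdot 227\right)} = \sqrt{\left(-1\right) \left(-563\right) + \left(\left(\left(-3 - 6\right) - -9\right) + 308 \cdot 227\right)} = \sqrt{563 + \left(\left(\left(-3 - 6\right) + 9\right) + 69916\right)} = \sqrt{563 + \left(\left(-9 + 9\right) + 69916\right)} = \sqrt{563 + \left(0 + 69916\right)} = \sqrt{563 + 69916} = \sqrt{70479} = 3 \sqrt{7831}$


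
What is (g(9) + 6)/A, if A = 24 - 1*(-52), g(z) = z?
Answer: 15/76 ≈ 0.19737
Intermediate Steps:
A = 76 (A = 24 + 52 = 76)
(g(9) + 6)/A = (9 + 6)/76 = (1/76)*15 = 15/76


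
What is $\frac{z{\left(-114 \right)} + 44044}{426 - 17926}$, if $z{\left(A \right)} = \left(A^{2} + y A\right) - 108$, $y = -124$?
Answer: $- \frac{17767}{4375} \approx -4.061$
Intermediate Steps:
$z{\left(A \right)} = -108 + A^{2} - 124 A$ ($z{\left(A \right)} = \left(A^{2} - 124 A\right) - 108 = -108 + A^{2} - 124 A$)
$\frac{z{\left(-114 \right)} + 44044}{426 - 17926} = \frac{\left(-108 + \left(-114\right)^{2} - -14136\right) + 44044}{426 - 17926} = \frac{\left(-108 + 12996 + 14136\right) + 44044}{-17500} = \left(27024 + 44044\right) \left(- \frac{1}{17500}\right) = 71068 \left(- \frac{1}{17500}\right) = - \frac{17767}{4375}$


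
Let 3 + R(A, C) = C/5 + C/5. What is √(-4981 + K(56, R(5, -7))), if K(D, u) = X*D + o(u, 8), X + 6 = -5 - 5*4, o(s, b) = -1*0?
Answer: I*√6717 ≈ 81.957*I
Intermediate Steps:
o(s, b) = 0
R(A, C) = -3 + 2*C/5 (R(A, C) = -3 + (C/5 + C/5) = -3 + 2*C/5)
X = -31 (X = -6 + (-5 - 5*4) = -6 + (-5 - 20) = -6 - 25 = -31)
K(D, u) = -31*D (K(D, u) = -31*D + 0 = -31*D)
√(-4981 + K(56, R(5, -7))) = √(-4981 - 31*56) = √(-4981 - 1736) = √(-6717) = I*√6717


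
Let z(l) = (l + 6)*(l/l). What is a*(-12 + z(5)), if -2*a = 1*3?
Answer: 3/2 ≈ 1.5000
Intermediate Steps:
z(l) = 6 + l (z(l) = (6 + l)*1 = 6 + l)
a = -3/2 ≈ -1.5000
a*(-12 + z(5)) = -3*(-12 + (6 + 5))/2 = -3*(-12 + 11)/2 = -3/2*(-1) = 3/2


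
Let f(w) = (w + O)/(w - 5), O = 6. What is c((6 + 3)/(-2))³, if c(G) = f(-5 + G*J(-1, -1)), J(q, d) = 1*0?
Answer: -1/1000 ≈ -0.0010000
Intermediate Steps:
J(q, d) = 0
f(w) = (6 + w)/(-5 + w) (f(w) = (w + 6)/(w - 5) = (6 + w)/(-5 + w))
c(G) = -⅒ (c(G) = (6 + (-5 + G*0))/(-5 + (-5 + G*0)) = (6 + (-5 + 0))/(-5 + (-5 + 0)) = (6 - 5)/(-5 - 5) = 1/(-10) = -⅒*1 = -⅒)
c((6 + 3)/(-2))³ = (-⅒)³ = -1/1000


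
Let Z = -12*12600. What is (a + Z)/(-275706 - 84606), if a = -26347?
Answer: 177547/360312 ≈ 0.49276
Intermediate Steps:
Z = -151200
(a + Z)/(-275706 - 84606) = (-26347 - 151200)/(-275706 - 84606) = -177547/(-360312) = -177547*(-1/360312) = 177547/360312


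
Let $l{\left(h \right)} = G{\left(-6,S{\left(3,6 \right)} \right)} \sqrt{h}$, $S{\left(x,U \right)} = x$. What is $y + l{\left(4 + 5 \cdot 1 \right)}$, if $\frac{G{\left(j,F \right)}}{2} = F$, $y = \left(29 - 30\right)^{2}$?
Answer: $19$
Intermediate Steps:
$y = 1$ ($y = \left(-1\right)^{2} = 1$)
$G{\left(j,F \right)} = 2 F$
$l{\left(h \right)} = 6 \sqrt{h}$ ($l{\left(h \right)} = 2 \cdot 3 \sqrt{h} = 6 \sqrt{h}$)
$y + l{\left(4 + 5 \cdot 1 \right)} = 1 + 6 \sqrt{4 + 5 \cdot 1} = 1 + 6 \sqrt{4 + 5} = 1 + 6 \sqrt{9} = 1 + 6 \cdot 3 = 1 + 18 = 19$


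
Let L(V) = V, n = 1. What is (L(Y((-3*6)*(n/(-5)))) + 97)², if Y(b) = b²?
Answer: 7557001/625 ≈ 12091.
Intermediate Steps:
(L(Y((-3*6)*(n/(-5)))) + 97)² = (((-3*6)*(1/(-5)))² + 97)² = ((-18*(-1)/5)² + 97)² = ((-18*(-⅕))² + 97)² = ((18/5)² + 97)² = (324/25 + 97)² = (2749/25)² = 7557001/625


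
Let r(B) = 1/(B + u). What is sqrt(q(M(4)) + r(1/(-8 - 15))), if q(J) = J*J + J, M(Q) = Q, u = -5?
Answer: sqrt(66613)/58 ≈ 4.4499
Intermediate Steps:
q(J) = J + J**2 (q(J) = J**2 + J = J + J**2)
r(B) = 1/(-5 + B) (r(B) = 1/(B - 5) = 1/(-5 + B))
sqrt(q(M(4)) + r(1/(-8 - 15))) = sqrt(4*(1 + 4) + 1/(-5 + 1/(-8 - 15))) = sqrt(4*5 + 1/(-5 + 1/(-23))) = sqrt(20 + 1/(-5 - 1/23)) = sqrt(20 + 1/(-116/23)) = sqrt(20 - 23/116) = sqrt(2297/116) = sqrt(66613)/58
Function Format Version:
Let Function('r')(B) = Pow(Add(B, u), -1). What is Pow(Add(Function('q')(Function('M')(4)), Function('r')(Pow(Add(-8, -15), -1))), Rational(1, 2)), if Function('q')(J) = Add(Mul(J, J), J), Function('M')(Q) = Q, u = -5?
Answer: Mul(Rational(1, 58), Pow(66613, Rational(1, 2))) ≈ 4.4499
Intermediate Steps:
Function('q')(J) = Add(J, Pow(J, 2)) (Function('q')(J) = Add(Pow(J, 2), J) = Add(J, Pow(J, 2)))
Function('r')(B) = Pow(Add(-5, B), -1) (Function('r')(B) = Pow(Add(B, -5), -1) = Pow(Add(-5, B), -1))
Pow(Add(Function('q')(Function('M')(4)), Function('r')(Pow(Add(-8, -15), -1))), Rational(1, 2)) = Pow(Add(Mul(4, Add(1, 4)), Pow(Add(-5, Pow(Add(-8, -15), -1)), -1)), Rational(1, 2)) = Pow(Add(Mul(4, 5), Pow(Add(-5, Pow(-23, -1)), -1)), Rational(1, 2)) = Pow(Add(20, Pow(Add(-5, Rational(-1, 23)), -1)), Rational(1, 2)) = Pow(Add(20, Pow(Rational(-116, 23), -1)), Rational(1, 2)) = Pow(Add(20, Rational(-23, 116)), Rational(1, 2)) = Pow(Rational(2297, 116), Rational(1, 2)) = Mul(Rational(1, 58), Pow(66613, Rational(1, 2)))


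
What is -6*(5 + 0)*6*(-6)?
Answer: 1080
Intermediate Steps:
-6*(5 + 0)*6*(-6) = -30*6*(-6) = -6*30*(-6) = -180*(-6) = 1080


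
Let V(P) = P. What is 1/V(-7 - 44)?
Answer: -1/51 ≈ -0.019608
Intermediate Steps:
1/V(-7 - 44) = 1/(-7 - 44) = 1/(-51) = -1/51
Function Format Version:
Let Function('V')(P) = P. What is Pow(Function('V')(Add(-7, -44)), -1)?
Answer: Rational(-1, 51) ≈ -0.019608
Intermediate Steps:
Pow(Function('V')(Add(-7, -44)), -1) = Pow(Add(-7, -44), -1) = Pow(-51, -1) = Rational(-1, 51)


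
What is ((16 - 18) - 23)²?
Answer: 625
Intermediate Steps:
((16 - 18) - 23)² = (-2 - 23)² = (-25)² = 625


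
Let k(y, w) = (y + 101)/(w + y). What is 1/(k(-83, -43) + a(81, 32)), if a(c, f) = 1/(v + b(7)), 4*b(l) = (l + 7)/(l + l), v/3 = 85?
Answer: -7147/993 ≈ -7.1974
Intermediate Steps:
k(y, w) = (101 + y)/(w + y)
v = 255 (v = 3*85 = 255)
b(l) = (7 + l)/(8*l) (b(l) = ((l + 7)/(l + l))/4 = ((7 + l)/((2*l)))/4 = ((7 + l)*(1/(2*l)))/4 = ((7 + l)/(2*l))/4 = (7 + l)/(8*l))
a(c, f) = 4/1021 (a(c, f) = 1/(255 + (1/8)*(7 + 7)/7) = 1/(255 + (1/8)*(1/7)*14) = 1/(255 + 1/4) = 1/(1021/4) = 4/1021)
1/(k(-83, -43) + a(81, 32)) = 1/((101 - 83)/(-43 - 83) + 4/1021) = 1/(18/(-126) + 4/1021) = 1/(-1/126*18 + 4/1021) = 1/(-1/7 + 4/1021) = 1/(-993/7147) = -7147/993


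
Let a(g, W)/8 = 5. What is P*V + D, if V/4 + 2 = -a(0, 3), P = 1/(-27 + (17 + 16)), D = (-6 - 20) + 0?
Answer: -54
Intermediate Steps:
a(g, W) = 40 (a(g, W) = 8*5 = 40)
D = -26 (D = -26 + 0 = -26)
P = ⅙ (P = 1/(-27 + 33) = 1/6 = ⅙ ≈ 0.16667)
V = -168 (V = -8 + 4*(-1*40) = -8 + 4*(-40) = -8 - 160 = -168)
P*V + D = (⅙)*(-168) - 26 = -28 - 26 = -54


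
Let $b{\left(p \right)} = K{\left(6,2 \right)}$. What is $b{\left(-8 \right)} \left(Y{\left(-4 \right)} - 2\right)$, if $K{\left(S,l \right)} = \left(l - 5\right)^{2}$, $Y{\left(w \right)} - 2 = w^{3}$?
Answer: $-576$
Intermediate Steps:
$Y{\left(w \right)} = 2 + w^{3}$
$K{\left(S,l \right)} = \left(-5 + l\right)^{2}$
$b{\left(p \right)} = 9$ ($b{\left(p \right)} = \left(-5 + 2\right)^{2} = \left(-3\right)^{2} = 9$)
$b{\left(-8 \right)} \left(Y{\left(-4 \right)} - 2\right) = 9 \left(\left(2 + \left(-4\right)^{3}\right) - 2\right) = 9 \left(\left(2 - 64\right) - 2\right) = 9 \left(-62 - 2\right) = 9 \left(-64\right) = -576$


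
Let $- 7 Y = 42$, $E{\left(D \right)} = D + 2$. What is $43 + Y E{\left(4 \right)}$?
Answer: $7$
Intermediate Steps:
$E{\left(D \right)} = 2 + D$
$Y = -6$ ($Y = \left(- \frac{1}{7}\right) 42 = -6$)
$43 + Y E{\left(4 \right)} = 43 - 6 \left(2 + 4\right) = 43 - 36 = 7$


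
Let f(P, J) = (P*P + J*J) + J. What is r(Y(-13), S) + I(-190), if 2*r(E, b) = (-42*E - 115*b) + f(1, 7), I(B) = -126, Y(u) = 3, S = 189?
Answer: -11028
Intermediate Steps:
f(P, J) = J + J² + P² (f(P, J) = (P² + J²) + J = (J² + P²) + J = J + J² + P²)
r(E, b) = 57/2 - 21*E - 115*b/2 (r(E, b) = ((-42*E - 115*b) + (7 + 7² + 1²))/2 = ((-115*b - 42*E) + (7 + 49 + 1))/2 = ((-115*b - 42*E) + 57)/2 = (57 - 115*b - 42*E)/2 = 57/2 - 21*E - 115*b/2)
r(Y(-13), S) + I(-190) = (57/2 - 21*3 - 115/2*189) - 126 = (57/2 - 63 - 21735/2) - 126 = -10902 - 126 = -11028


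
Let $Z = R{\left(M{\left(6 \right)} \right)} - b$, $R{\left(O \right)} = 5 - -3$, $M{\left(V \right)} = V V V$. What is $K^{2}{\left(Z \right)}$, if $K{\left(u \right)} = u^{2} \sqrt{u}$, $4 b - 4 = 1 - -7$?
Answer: $3125$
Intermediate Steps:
$M{\left(V \right)} = V^{3}$ ($M{\left(V \right)} = V^{2} V = V^{3}$)
$b = 3$ ($b = 1 + \frac{1 - -7}{4} = 1 + \frac{1 + 7}{4} = 1 + \frac{1}{4} \cdot 8 = 1 + 2 = 3$)
$R{\left(O \right)} = 8$ ($R{\left(O \right)} = 5 + 3 = 8$)
$Z = 5$ ($Z = 8 - 3 = 5$)
$K{\left(u \right)} = u^{\frac{5}{2}}$
$K^{2}{\left(Z \right)} = \left(5^{\frac{5}{2}}\right)^{2} = \left(25 \sqrt{5}\right)^{2} = 3125$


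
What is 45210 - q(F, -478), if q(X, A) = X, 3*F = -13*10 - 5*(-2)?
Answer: 45250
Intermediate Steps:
F = -40 (F = (-13*10 - 5*(-2))/3 = (-130 + 10)/3 = (1/3)*(-120) = -40)
45210 - q(F, -478) = 45210 - 1*(-40) = 45210 + 40 = 45250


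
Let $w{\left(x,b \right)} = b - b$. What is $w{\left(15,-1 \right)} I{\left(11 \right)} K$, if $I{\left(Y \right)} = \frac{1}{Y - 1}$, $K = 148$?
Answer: $0$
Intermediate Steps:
$I{\left(Y \right)} = \frac{1}{-1 + Y}$
$w{\left(x,b \right)} = 0$
$w{\left(15,-1 \right)} I{\left(11 \right)} K = \frac{0}{-1 + 11} \cdot 148 = \frac{0}{10} \cdot 148 = 0 \cdot \frac{1}{10} \cdot 148 = 0 \cdot 148 = 0$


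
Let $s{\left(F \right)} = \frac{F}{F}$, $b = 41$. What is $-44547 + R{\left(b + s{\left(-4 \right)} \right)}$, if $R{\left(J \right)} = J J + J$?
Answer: $-42741$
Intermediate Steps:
$s{\left(F \right)} = 1$
$R{\left(J \right)} = J + J^{2}$ ($R{\left(J \right)} = J^{2} + J = J + J^{2}$)
$-44547 + R{\left(b + s{\left(-4 \right)} \right)} = -44547 + \left(41 + 1\right) \left(1 + \left(41 + 1\right)\right) = -44547 + 42 \left(1 + 42\right) = -44547 + 42 \cdot 43 = -44547 + 1806 = -42741$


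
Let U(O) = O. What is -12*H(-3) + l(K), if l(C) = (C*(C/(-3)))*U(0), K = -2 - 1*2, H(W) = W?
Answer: 36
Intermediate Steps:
K = -4 (K = -2 - 2 = -4)
l(C) = 0 (l(C) = (C*(C/(-3)))*0 = (C*(C*(-1/3)))*0 = (C*(-C/3))*0 = -C**2/3*0 = 0)
-12*H(-3) + l(K) = -12*(-3) + 0 = 36 + 0 = 36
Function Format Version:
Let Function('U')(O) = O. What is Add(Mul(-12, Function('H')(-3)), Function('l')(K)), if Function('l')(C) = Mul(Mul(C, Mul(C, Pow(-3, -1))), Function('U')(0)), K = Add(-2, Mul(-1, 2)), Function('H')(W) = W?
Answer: 36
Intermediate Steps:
K = -4 (K = Add(-2, -2) = -4)
Function('l')(C) = 0 (Function('l')(C) = Mul(Mul(C, Mul(C, Pow(-3, -1))), 0) = Mul(Mul(C, Mul(C, Rational(-1, 3))), 0) = Mul(Mul(C, Mul(Rational(-1, 3), C)), 0) = Mul(Mul(Rational(-1, 3), Pow(C, 2)), 0) = 0)
Add(Mul(-12, Function('H')(-3)), Function('l')(K)) = Add(Mul(-12, -3), 0) = Add(36, 0) = 36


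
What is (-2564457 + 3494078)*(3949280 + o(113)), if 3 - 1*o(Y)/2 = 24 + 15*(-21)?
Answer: 3671880240028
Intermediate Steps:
o(Y) = 588 (o(Y) = 6 - 2*(24 + 15*(-21)) = 6 - 2*(24 - 315) = 6 - 2*(-291) = 6 + 582 = 588)
(-2564457 + 3494078)*(3949280 + o(113)) = (-2564457 + 3494078)*(3949280 + 588) = 929621*3949868 = 3671880240028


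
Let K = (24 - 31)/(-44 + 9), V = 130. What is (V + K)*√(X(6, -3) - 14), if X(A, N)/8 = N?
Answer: 651*I*√38/5 ≈ 802.61*I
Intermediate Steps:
X(A, N) = 8*N
K = ⅕ (K = -7/(-35) = -7*(-1/35) = ⅕ ≈ 0.20000)
(V + K)*√(X(6, -3) - 14) = (130 + ⅕)*√(8*(-3) - 14) = 651*√(-24 - 14)/5 = 651*√(-38)/5 = 651*(I*√38)/5 = 651*I*√38/5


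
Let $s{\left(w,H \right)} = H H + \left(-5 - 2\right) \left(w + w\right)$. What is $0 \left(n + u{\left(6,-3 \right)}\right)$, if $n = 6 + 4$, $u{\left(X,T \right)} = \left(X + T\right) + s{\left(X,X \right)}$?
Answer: $0$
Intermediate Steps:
$s{\left(w,H \right)} = H^{2} - 14 w$ ($s{\left(w,H \right)} = H^{2} - 7 \cdot 2 w = H^{2} - 14 w$)
$u{\left(X,T \right)} = T + X^{2} - 13 X$ ($u{\left(X,T \right)} = \left(X + T\right) + \left(X^{2} - 14 X\right) = \left(T + X\right) + \left(X^{2} - 14 X\right) = T + X^{2} - 13 X$)
$n = 10$
$0 \left(n + u{\left(6,-3 \right)}\right) = 0 \left(10 - \left(81 - 36\right)\right) = 0 \left(10 - 45\right) = 0 \left(-35\right) = 0$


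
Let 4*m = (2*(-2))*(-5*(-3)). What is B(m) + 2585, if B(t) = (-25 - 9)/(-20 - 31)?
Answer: 7757/3 ≈ 2585.7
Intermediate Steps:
m = -15 (m = ((2*(-2))*(-5*(-3)))/4 = (-4*15)/4 = (1/4)*(-60) = -15)
B(t) = 2/3 (B(t) = -34/(-51) = -34*(-1/51) = 2/3)
B(m) + 2585 = 2/3 + 2585 = 7757/3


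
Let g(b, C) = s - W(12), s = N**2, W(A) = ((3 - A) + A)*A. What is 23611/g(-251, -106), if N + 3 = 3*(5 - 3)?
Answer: -23611/27 ≈ -874.48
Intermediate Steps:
W(A) = 3*A
N = 3 (N = -3 + 3*(5 - 3) = -3 + 3*2 = -3 + 6 = 3)
s = 9 (s = 3**2 = 9)
g(b, C) = -27 (g(b, C) = 9 - 3*12 = 9 - 1*36 = 9 - 36 = -27)
23611/g(-251, -106) = 23611/(-27) = 23611*(-1/27) = -23611/27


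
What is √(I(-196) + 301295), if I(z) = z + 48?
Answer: √301147 ≈ 548.77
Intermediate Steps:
I(z) = 48 + z
√(I(-196) + 301295) = √((48 - 196) + 301295) = √(-148 + 301295) = √301147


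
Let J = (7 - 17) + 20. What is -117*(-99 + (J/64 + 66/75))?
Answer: 9169407/800 ≈ 11462.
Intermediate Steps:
J = 10 (J = -10 + 20 = 10)
-117*(-99 + (J/64 + 66/75)) = -117*(-99 + (10/64 + 66/75)) = -117*(-99 + (10*(1/64) + 66*(1/75))) = -117*(-99 + (5/32 + 22/25)) = -117*(-99 + 829/800) = -117*(-78371/800) = 9169407/800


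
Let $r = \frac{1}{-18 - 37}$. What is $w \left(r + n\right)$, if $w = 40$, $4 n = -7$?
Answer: $- \frac{778}{11} \approx -70.727$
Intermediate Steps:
$n = - \frac{7}{4}$ ($n = \frac{1}{4} \left(-7\right) = - \frac{7}{4} \approx -1.75$)
$r = - \frac{1}{55}$ ($r = \frac{1}{-55} = - \frac{1}{55} \approx -0.018182$)
$w \left(r + n\right) = 40 \left(- \frac{1}{55} - \frac{7}{4}\right) = 40 \left(- \frac{389}{220}\right) = - \frac{778}{11}$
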